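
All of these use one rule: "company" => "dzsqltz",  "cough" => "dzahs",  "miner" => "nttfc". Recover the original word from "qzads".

pouch

Shifts by position in company: pos 0: c→d (+1), pos 1: o→z (+11), pos 2: m→s (+6), pos 3: p→q (+1), pos 4: a→l (+11), pos 5: n→t (+6) — repeating every 3. A repeating key of period 3 is used — shifts +1, +11, +6 over and over.
Undoing it on qzads: q−1=p, z−11=o, a−6=u, d−1=c, s−11=h.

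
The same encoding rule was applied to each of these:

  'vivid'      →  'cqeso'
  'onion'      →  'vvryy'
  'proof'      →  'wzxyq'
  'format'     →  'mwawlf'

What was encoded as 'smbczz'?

In vivid: v→c is +7, i→q is +8, v→e is +9, i→s is +10 — the shift increases by 1 each position. Each letter shifts forward by (position + 7), i.e. 7, 8, 9, … — the shift grows by one for each successive letter.
Reversing it on smbczz: s−7=l, m−8=e, b−9=s, c−10=s, z−11=o, z−12=n.

lesson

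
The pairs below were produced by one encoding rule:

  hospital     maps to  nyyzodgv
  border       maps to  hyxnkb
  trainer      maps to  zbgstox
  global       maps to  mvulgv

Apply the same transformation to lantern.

rktdkbt

It's a Vigenère-style cipher with numeric key [6,10]: position i shifts by key[i mod 2].
Applying it to lantern: l+6=r, a+10=k, n+6=t, t+10=d, e+6=k, r+10=b, n+6=t.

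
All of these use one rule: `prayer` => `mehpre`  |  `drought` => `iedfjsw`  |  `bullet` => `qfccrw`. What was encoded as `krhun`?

Each letter's alphabet position (a=0..z=25) is mapped through 9·x+7 mod 26 — an affine cipher.
Reversing it on krhun: k(10)→3·(10−7)≡9=j; r(17)→3·(17−7)≡4=e; h(7)→3·(7−7)≡0=a; u(20)→3·(20−7)≡13=n; n(13)→3·(13−7)≡18=s (all mod 26).

jeans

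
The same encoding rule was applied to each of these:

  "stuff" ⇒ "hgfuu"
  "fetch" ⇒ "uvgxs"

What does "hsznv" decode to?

Each pair mirrors across the alphabet (s↔h, t↔g, u↔f): positions sum to 25. This is the alphabet-reversal cipher (Atbash): a becomes z, b becomes y, etc.
Undoing it on hsznv: h↔s, s↔h, z↔a, n↔m, v↔e.

shame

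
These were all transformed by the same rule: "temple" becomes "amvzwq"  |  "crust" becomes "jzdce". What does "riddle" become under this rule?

In temple: t→a is +7, e→m is +8, m→v is +9, p→z is +10 — the shift increases by 1 each position. Letter i (0-indexed) is shifted by i+7, so successive shifts are 7, 8, 9, ….
On riddle: r+7=y, i+8=q, d+9=m, d+10=n, l+11=w, e+12=q.

yqmnwq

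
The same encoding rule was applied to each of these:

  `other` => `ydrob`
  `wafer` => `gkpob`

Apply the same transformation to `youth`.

iyedr

This is a Caesar cipher with shift 10.
On youth: y+10=i, o+10=y, u+10=e, t+10=d, h+10=r.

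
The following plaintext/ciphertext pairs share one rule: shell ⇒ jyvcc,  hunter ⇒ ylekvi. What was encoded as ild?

rum

Compare letters: s→j is +17, h→y is +17, e→v is +17 — a constant shift. Every letter moves 17 places later in the alphabet, wrapping around z→a.
Decoding ild: i−17=r, l−17=u, d−17=m.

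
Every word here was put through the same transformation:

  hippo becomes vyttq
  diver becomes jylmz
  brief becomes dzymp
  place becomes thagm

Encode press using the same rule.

tzmcc

h(7)→v(21) and i(8)→y(24) fit y≡3x+0 (mod 26); the inverse of 3 mod 26 is 9. This is an affine cipher: with a=0,…,z=25, each position x becomes (3x+0) mod 26.
For press: p(15)→3·15+0≡19=t; r(17)→3·17+0≡25=z; e(4)→3·4+0≡12=m; s(18)→3·18+0≡2=c; s(18)→3·18+0≡2=c (all mod 26).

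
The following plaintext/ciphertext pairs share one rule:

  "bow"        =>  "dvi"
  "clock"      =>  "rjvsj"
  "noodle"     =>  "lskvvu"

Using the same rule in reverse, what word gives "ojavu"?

The output letters match the input read backwards, each shifted +7: bow reversed is wob. The word is reversed, then every letter is shifted forward by 7.
Undoing it on ojavu: shift back: o−7=h, j−7=c, a−7=t, v−7=o, u−7=n → hcton; then reverse → notch.

notch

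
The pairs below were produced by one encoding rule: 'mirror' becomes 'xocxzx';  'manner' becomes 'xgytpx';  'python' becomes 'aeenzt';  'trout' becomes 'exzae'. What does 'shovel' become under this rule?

dnzbpr

Shifts by position in mirror: pos 0: m→x (+11), pos 1: i→o (+6), pos 2: r→c (+11), pos 3: r→x (+6) — repeating every 2. The shifts repeat in a cycle of length 2: positions 0,1,… shift by +11, +6, then the pattern repeats.
Applying it to shovel: s+11=d, h+6=n, o+11=z, v+6=b, e+11=p, l+6=r.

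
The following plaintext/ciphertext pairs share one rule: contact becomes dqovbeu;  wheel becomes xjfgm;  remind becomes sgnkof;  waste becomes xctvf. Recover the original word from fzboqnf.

Shifts by position in contact: pos 0: c→d (+1), pos 1: o→q (+2), pos 2: n→o (+1), pos 3: t→v (+2) — repeating every 2. It's a Vigenère-style cipher with numeric key [1,2]: position i shifts by key[i mod 2].
Decoding fzboqnf: f−1=e, z−2=x, b−1=a, o−2=m, q−1=p, n−2=l, f−1=e.

example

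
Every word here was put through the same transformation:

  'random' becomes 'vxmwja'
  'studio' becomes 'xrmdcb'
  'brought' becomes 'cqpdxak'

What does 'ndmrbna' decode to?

The word is reversed, then every letter is shifted forward by 9.
Undoing it on ndmrbna: shift back: n−9=e, d−9=u, m−9=d, r−9=i, b−9=s, n−9=e, a−9=r → eudiser; then reverse → residue.

residue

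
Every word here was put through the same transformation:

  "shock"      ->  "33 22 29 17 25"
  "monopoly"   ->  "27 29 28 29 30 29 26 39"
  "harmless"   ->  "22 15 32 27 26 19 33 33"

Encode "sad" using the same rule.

33 15 18

s is letter #19 and maps to 33: an offset of 14. Letters become their 1-based position plus 14 (so a→15, b→16, …).
For sad: s=19→33, a=1→15, d=4→18.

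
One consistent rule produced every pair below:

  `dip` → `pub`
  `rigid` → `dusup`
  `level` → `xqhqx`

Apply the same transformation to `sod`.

eap

Compare letters: d→p is +12, i→u is +12, p→b is +12 — a constant shift. Each letter is shifted forward by 12 in the alphabet (a Caesar shift of +12).
Applying it to sod: s+12=e, o+12=a, d+12=p.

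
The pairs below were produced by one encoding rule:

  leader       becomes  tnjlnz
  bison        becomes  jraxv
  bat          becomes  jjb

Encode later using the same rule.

tjbnz

The shift depends on letter class: consonant l→t is +8, but vowel e→n is +9. The rule splits by letter class: vowels +9, consonants +8.
For later: l(cons)+8=t, a(vowel)+9=j, t(cons)+8=b, e(vowel)+9=n, r(cons)+8=z.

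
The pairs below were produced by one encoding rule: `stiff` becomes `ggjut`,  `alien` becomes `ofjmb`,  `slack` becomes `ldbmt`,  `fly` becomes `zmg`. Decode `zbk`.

The output letters match the input read backwards, each shifted +1: stiff reversed is ffits. Read the word backwards and shift each letter +1.
Reversing it on zbk: shift back: z−1=y, b−1=a, k−1=j → yaj; then reverse → jay.

jay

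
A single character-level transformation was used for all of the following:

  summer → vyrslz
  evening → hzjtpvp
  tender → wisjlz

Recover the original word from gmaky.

In summer: s→v is +3, u→y is +4, m→r is +5, m→s is +6 — the shift increases by 1 each position. Each letter shifts forward by (position + 3), i.e. 3, 4, 5, … — the shift grows by one for each successive letter.
Reversing it on gmaky: g−3=d, m−4=i, a−5=v, k−6=e, y−7=r.

diver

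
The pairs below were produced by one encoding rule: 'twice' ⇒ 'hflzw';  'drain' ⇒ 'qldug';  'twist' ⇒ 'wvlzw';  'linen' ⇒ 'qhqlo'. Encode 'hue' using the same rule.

hxk

The output letters match the input read backwards, each shifted +3: twice reversed is eciwt. Read the word backwards and shift each letter +3.
On hue: reverse → euh; then shift: e+3=h, u+3=x, h+3=k.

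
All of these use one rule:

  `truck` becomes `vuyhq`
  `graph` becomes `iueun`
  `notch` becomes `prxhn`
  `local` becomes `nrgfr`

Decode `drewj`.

board

In truck: t→v is +2, r→u is +3, u→y is +4, c→h is +5 — the shift increases by 1 each position. Letter i (0-indexed) is shifted by i+2, so successive shifts are 2, 3, 4, ….
Undoing it on drewj: d−2=b, r−3=o, e−4=a, w−5=r, j−6=d.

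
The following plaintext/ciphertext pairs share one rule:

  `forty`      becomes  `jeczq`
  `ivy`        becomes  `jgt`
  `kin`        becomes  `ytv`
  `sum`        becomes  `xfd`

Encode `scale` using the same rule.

Two steps: reverse the string, then apply a Caesar shift of +11.
Applying it to scale: reverse → elacs; then shift: e+11=p, l+11=w, a+11=l, c+11=n, s+11=d.

pwlnd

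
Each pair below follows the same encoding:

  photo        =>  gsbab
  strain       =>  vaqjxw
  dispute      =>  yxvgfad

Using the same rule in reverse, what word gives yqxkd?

p(15)→g(6) and h(7)→s(18) fit y≡5x+9 (mod 26); the inverse of 5 mod 26 is 21. Each letter's alphabet position (a=0..z=25) is mapped through 5·x+9 mod 26 — an affine cipher.
Reversing it on yqxkd: y(24)→21·(24−9)≡3=d; q(16)→21·(16−9)≡17=r; x(23)→21·(23−9)≡8=i; k(10)→21·(10−9)≡21=v; d(3)→21·(3−9)≡4=e (all mod 26).

drive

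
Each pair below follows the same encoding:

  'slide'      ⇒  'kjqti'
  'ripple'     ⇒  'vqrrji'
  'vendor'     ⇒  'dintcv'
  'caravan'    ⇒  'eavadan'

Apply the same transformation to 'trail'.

zvaqj

s(18)→k(10) and l(11)→j(9) fit y≡15x+0 (mod 26); the inverse of 15 mod 26 is 7. Each letter's alphabet position (a=0..z=25) is mapped through 15·x+0 mod 26 — an affine cipher.
For trail: t(19)→15·19+0≡25=z; r(17)→15·17+0≡21=v; a(0)→15·0+0≡0=a; i(8)→15·8+0≡16=q; l(11)→15·11+0≡9=j (all mod 26).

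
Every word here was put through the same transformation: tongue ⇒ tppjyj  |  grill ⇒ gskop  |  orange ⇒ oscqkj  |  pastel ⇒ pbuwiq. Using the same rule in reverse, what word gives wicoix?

whales

In tongue: t→t is +0, o→p is +1, n→p is +2, g→j is +3 — the shift increases by 1 each position. The shift increases by 1 at each position, starting from +0: 0, 1, 2, ….
Undoing it on wicoix: w−0=w, i−1=h, c−2=a, o−3=l, i−4=e, x−5=s.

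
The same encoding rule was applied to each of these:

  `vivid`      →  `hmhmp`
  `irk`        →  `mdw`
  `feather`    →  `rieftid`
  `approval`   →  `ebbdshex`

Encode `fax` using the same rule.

rej

The shift depends on letter class: consonant v→h is +12, but vowel i→m is +4. Vowels shift forward by 4 and consonants shift forward by 12.
On fax: f(cons)+12=r, a(vowel)+4=e, x(cons)+12=j.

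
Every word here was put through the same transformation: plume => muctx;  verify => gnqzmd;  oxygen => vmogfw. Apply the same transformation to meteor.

zwmbmu

The output letters match the input read backwards, each shifted +8: plume reversed is emulp. Two steps: reverse the string, then apply a Caesar shift of +8.
Applying it to meteor: reverse → roetem; then shift: r+8=z, o+8=w, e+8=m, t+8=b, e+8=m, m+8=u.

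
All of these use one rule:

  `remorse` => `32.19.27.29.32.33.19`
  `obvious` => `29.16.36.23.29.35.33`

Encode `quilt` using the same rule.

r is letter #18 and maps to 32: an offset of 14. The number is (letter's place in the alphabet, a=1) + 14.
On quilt: q=17→31, u=21→35, i=9→23, l=12→26, t=20→34.

31.35.23.26.34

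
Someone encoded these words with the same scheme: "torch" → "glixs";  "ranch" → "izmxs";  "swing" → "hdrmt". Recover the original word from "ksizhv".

Each pair mirrors across the alphabet (t↔g, o↔l, r↔i): positions sum to 25. This is the alphabet-reversal cipher (Atbash): a becomes z, b becomes y, etc.
Decoding ksizhv: k↔p, s↔h, i↔r, z↔a, h↔s, v↔e.

phrase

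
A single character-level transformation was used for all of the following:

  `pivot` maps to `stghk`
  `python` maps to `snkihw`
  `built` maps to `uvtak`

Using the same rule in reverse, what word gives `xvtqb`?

guide

This is an affine cipher: with a=0,…,z=25, each position x becomes (11x+9) mod 26.
Decoding xvtqb: x(23)→19·(23−9)≡6=g; v(21)→19·(21−9)≡20=u; t(19)→19·(19−9)≡8=i; q(16)→19·(16−9)≡3=d; b(1)→19·(1−9)≡4=e (all mod 26).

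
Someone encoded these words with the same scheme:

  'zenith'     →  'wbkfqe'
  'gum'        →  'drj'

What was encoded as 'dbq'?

get

Each letter is shifted forward by 23 in the alphabet (a Caesar shift of +23).
Reversing it on dbq: d−23=g, b−23=e, q−23=t.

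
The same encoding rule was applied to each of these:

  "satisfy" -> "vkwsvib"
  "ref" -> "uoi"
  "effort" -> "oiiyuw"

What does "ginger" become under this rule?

jsqjou

The shift depends on letter class: consonant s→v is +3, but vowel a→k is +10. The rule splits by letter class: vowels +10, consonants +3.
For ginger: g(cons)+3=j, i(vowel)+10=s, n(cons)+3=q, g(cons)+3=j, e(vowel)+10=o, r(cons)+3=u.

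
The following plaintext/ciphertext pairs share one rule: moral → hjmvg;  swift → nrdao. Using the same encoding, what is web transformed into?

It's a constant shift of +21 (ROT21).
Applying it to web: w+21=r, e+21=z, b+21=w.

rzw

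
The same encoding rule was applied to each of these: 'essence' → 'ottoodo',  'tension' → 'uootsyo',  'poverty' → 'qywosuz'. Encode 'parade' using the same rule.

The shift depends on letter class: consonant s→t is +1, but vowel e→o is +10. Vowels shift forward by 10 and consonants shift forward by 1.
Applying it to parade: p(cons)+1=q, a(vowel)+10=k, r(cons)+1=s, a(vowel)+10=k, d(cons)+1=e, e(vowel)+10=o.

qkskeo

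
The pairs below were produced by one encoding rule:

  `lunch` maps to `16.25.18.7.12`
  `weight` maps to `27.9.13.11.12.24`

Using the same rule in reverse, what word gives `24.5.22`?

l is letter #12 and maps to 16: an offset of 4. Each letter is replaced by its alphabet position (a=1..z=26) + 4.
Reversing it on 24.5.22: 24→(24−4)÷1=20=t, 5→(5−4)÷1=1=a, 22→(22−4)÷1=18=r.

tar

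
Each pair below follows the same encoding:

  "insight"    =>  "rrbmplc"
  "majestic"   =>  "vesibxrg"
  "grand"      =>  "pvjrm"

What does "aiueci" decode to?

relate

Shifts by position in insight: pos 0: i→r (+9), pos 1: n→r (+4), pos 2: s→b (+9), pos 3: i→m (+4) — repeating every 2. It's a Vigenère-style cipher with numeric key [9,4]: position i shifts by key[i mod 2].
Reversing it on aiueci: a−9=r, i−4=e, u−9=l, e−4=a, c−9=t, i−4=e.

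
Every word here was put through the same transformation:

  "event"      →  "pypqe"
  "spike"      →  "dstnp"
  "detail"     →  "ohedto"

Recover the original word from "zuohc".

order

It's a Vigenère-style cipher with numeric key [11,3]: position i shifts by key[i mod 2].
Decoding zuohc: z−11=o, u−3=r, o−11=d, h−3=e, c−11=r.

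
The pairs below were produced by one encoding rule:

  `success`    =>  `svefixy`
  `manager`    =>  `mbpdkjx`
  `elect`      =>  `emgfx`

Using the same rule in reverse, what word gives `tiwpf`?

thumb

In success: s→s is +0, u→v is +1, c→e is +2, c→f is +3 — the shift increases by 1 each position. Each letter shifts forward by its position index (0, 1, 2, …) — the shift grows by one for each successive letter.
Undoing it on tiwpf: t−0=t, i−1=h, w−2=u, p−3=m, f−4=b.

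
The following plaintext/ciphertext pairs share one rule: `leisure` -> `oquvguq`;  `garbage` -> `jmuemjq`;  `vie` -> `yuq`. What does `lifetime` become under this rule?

ouiqwupq

The rule splits by letter class: vowels +12, consonants +3.
On lifetime: l(cons)+3=o, i(vowel)+12=u, f(cons)+3=i, e(vowel)+12=q, t(cons)+3=w, i(vowel)+12=u, m(cons)+3=p, e(vowel)+12=q.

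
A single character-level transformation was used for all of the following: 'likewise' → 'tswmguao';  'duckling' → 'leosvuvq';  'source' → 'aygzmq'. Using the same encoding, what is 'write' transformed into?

ebubo

Shifts by position in likewise: pos 0: l→t (+8), pos 1: i→s (+10), pos 2: k→w (+12), pos 3: e→m (+8), pos 4: w→g (+10), pos 5: i→u (+12) — repeating every 3. A repeating key of period 3 is used — shifts +8, +10, +12 over and over.
On write: w+8=e, r+10=b, i+12=u, t+8=b, e+10=o.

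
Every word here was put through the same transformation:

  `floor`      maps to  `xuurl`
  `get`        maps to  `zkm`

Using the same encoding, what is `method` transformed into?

junzks

The output letters match the input read backwards, each shifted +6: floor reversed is roolf. Two steps: reverse the string, then apply a Caesar shift of +6.
Applying it to method: reverse → dohtem; then shift: d+6=j, o+6=u, h+6=n, t+6=z, e+6=k, m+6=s.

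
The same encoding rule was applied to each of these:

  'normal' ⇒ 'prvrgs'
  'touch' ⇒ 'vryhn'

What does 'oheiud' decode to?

In normal: n→p is +2, o→r is +3, r→v is +4, m→r is +5 — the shift increases by 1 each position. Each letter shifts forward by (position + 2), i.e. 2, 3, 4, … — the shift grows by one for each successive letter.
Undoing it on oheiud: o−2=m, h−3=e, e−4=a, i−5=d, u−6=o, d−7=w.

meadow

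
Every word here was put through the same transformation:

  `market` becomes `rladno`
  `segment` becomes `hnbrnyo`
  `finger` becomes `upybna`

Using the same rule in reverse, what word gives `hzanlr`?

scream

m(12)→r(17) and a(0)→l(11) fit y≡7x+11 (mod 26); the inverse of 7 mod 26 is 15. Treating letters as 0–25, the rule is x ↦ 7x + 11 (mod 26).
Reversing it on hzanlr: h(7)→15·(7−11)≡18=s; z(25)→15·(25−11)≡2=c; a(0)→15·(0−11)≡17=r; n(13)→15·(13−11)≡4=e; l(11)→15·(11−11)≡0=a; r(17)→15·(17−11)≡12=m (all mod 26).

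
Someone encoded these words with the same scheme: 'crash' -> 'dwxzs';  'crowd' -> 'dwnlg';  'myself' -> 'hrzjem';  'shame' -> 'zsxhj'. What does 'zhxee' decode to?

c(2)→d(3) and r(17)→w(22) fit y≡3x+23 (mod 26); the inverse of 3 mod 26 is 9. This is an affine cipher: with a=0,…,z=25, each position x becomes (3x+23) mod 26.
Reversing it on zhxee: z(25)→9·(25−23)≡18=s; h(7)→9·(7−23)≡12=m; x(23)→9·(23−23)≡0=a; e(4)→9·(4−23)≡11=l; e(4)→9·(4−23)≡11=l (all mod 26).

small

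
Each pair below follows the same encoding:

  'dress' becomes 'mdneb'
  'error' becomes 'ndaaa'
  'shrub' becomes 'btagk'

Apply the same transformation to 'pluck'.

yxdot

Shifts by position in dress: pos 0: d→m (+9), pos 1: r→d (+12), pos 2: e→n (+9), pos 3: s→e (+12) — repeating every 2. It's a Vigenère-style cipher with numeric key [9,12]: position i shifts by key[i mod 2].
Applying it to pluck: p+9=y, l+12=x, u+9=d, c+12=o, k+9=t.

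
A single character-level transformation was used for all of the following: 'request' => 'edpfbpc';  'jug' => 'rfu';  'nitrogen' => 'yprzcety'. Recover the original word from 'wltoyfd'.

The word is reversed, then every letter is shifted forward by 11.
Undoing it on wltoyfd: shift back: w−11=l, l−11=a, t−11=i, o−11=d, y−11=n, f−11=u, d−11=s → laidnus; then reverse → sundial.

sundial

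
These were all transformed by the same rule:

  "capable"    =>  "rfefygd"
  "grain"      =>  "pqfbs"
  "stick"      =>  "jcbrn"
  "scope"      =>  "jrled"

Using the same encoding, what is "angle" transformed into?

c(2)→r(17) and a(0)→f(5) fit y≡19x+5 (mod 26); the inverse of 19 mod 26 is 11. Each letter's alphabet position (a=0..z=25) is mapped through 19·x+5 mod 26 — an affine cipher.
On angle: a(0)→19·0+5≡5=f; n(13)→19·13+5≡18=s; g(6)→19·6+5≡15=p; l(11)→19·11+5≡6=g; e(4)→19·4+5≡3=d (all mod 26).

fspgd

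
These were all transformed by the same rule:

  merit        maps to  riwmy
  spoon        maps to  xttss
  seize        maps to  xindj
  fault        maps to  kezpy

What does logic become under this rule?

Shifts by position in merit: pos 0: m→r (+5), pos 1: e→i (+4), pos 2: r→w (+5), pos 3: i→m (+4) — repeating every 2. A repeating key of period 2 is used — shifts +5, +4 over and over.
For logic: l+5=q, o+4=s, g+5=l, i+4=m, c+5=h.

qslmh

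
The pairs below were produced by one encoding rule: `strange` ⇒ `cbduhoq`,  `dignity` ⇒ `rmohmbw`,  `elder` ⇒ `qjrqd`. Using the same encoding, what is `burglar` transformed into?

tadojud

Each letter's alphabet position (a=0..z=25) is mapped through 25·x+20 mod 26 — an affine cipher.
For burglar: b(1)→25·1+20≡19=t; u(20)→25·20+20≡0=a; r(17)→25·17+20≡3=d; g(6)→25·6+20≡14=o; l(11)→25·11+20≡9=j; a(0)→25·0+20≡20=u; r(17)→25·17+20≡3=d (all mod 26).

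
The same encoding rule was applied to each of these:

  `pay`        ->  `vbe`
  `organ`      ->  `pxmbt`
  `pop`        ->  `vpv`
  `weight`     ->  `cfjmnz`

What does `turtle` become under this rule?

The shift depends on letter class: consonant p→v is +6, but vowel a→b is +1. Vowels shift forward by 1 and consonants shift forward by 6.
For turtle: t(cons)+6=z, u(vowel)+1=v, r(cons)+6=x, t(cons)+6=z, l(cons)+6=r, e(vowel)+1=f.

zvxzrf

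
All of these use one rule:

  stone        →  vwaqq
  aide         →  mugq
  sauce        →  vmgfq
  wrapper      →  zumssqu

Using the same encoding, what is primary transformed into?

The shift depends on letter class: consonant s→v is +3, but vowel o→a is +12. The rule splits by letter class: vowels +12, consonants +3.
On primary: p(cons)+3=s, r(cons)+3=u, i(vowel)+12=u, m(cons)+3=p, a(vowel)+12=m, r(cons)+3=u, y(cons)+3=b.

suupmub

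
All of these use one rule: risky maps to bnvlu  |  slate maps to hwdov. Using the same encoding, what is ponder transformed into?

The output letters match the input read backwards, each shifted +3: risky reversed is yksir. Read the word backwards and shift each letter +3.
Applying it to ponder: reverse → rednop; then shift: r+3=u, e+3=h, d+3=g, n+3=q, o+3=r, p+3=s.

uhgqrs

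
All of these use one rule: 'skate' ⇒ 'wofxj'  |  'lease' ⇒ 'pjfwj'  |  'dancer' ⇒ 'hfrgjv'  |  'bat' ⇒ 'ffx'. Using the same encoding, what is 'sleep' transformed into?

wpjjt

The shift depends on letter class: consonant s→w is +4, but vowel a→f is +5. Two shifts are in play — +5 for a/e/i/o/u, +4 for every other letter.
On sleep: s(cons)+4=w, l(cons)+4=p, e(vowel)+5=j, e(vowel)+5=j, p(cons)+4=t.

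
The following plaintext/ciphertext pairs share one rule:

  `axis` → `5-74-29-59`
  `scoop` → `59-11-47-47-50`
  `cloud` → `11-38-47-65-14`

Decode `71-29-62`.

With a=1..z=26, the number is 3·pos + 2.
Decoding 71-29-62: 71→(71−2)÷3=23=w, 29→(29−2)÷3=9=i, 62→(62−2)÷3=20=t.

wit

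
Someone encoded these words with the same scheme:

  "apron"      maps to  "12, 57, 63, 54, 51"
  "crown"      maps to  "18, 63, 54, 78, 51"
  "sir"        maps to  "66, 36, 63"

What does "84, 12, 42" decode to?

yak

The formula is n = 3×(alphabet index, a=1) + 9.
Decoding 84, 12, 42: 84→(84−9)÷3=25=y, 12→(12−9)÷3=1=a, 42→(42−9)÷3=11=k.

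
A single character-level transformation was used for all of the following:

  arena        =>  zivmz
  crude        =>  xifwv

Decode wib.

dry

Letters are reflected about the middle of the alphabet (position → 25−position): Atbash.
Decoding wib: w↔d, i↔r, b↔y.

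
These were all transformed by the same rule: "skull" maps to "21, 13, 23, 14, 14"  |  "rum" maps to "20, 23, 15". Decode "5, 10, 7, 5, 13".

s is letter #19 and maps to 21: an offset of 2. Each letter is replaced by its alphabet position (a=1..z=26) + 2.
Reversing it on 5, 10, 7, 5, 13: 5→(5−2)÷1=3=c, 10→(10−2)÷1=8=h, 7→(7−2)÷1=5=e, 5→(5−2)÷1=3=c, 13→(13−2)÷1=11=k.

check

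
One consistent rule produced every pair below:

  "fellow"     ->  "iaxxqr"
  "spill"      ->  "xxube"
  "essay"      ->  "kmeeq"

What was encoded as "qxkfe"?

Two steps: reverse the string, then apply a Caesar shift of +12.
Decoding qxkfe: shift back: q−12=e, x−12=l, k−12=y, f−12=t, e−12=s → elyts; then reverse → style.

style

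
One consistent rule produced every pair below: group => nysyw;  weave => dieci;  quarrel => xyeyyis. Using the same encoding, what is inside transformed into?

The shift depends on letter class: consonant g→n is +7, but vowel o→s is +4. Vowels shift forward by 4 and consonants shift forward by 7.
On inside: i(vowel)+4=m, n(cons)+7=u, s(cons)+7=z, i(vowel)+4=m, d(cons)+7=k, e(vowel)+4=i.

muzmki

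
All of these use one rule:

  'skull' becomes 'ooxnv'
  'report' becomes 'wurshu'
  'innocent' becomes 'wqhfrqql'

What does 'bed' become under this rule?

The output letters match the input read backwards, each shifted +3: skull reversed is lluks. The word is reversed, then every letter is shifted forward by 3.
For bed: reverse → deb; then shift: d+3=g, e+3=h, b+3=e.

ghe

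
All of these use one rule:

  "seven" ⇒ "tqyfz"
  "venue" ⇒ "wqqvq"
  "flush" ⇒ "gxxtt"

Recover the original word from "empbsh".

damage

The shifts repeat in a cycle of length 3: positions 0,1,… shift by +1, +12, +3, then the pattern repeats.
Undoing it on empbsh: e−1=d, m−12=a, p−3=m, b−1=a, s−12=g, h−3=e.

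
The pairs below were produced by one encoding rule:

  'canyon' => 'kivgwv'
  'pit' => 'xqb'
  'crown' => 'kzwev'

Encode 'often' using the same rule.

wnbmv

Compare letters: c→k is +8, a→i is +8, n→v is +8 — a constant shift. Each letter is shifted forward by 8 in the alphabet (a Caesar shift of +8).
For often: o+8=w, f+8=n, t+8=b, e+8=m, n+8=v.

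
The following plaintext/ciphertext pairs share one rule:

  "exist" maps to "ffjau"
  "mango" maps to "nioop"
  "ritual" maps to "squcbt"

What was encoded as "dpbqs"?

chair

Shifts by position in exist: pos 0: e→f (+1), pos 1: x→f (+8), pos 2: i→j (+1), pos 3: s→a (+8) — repeating every 2. The shifts repeat in a cycle of length 2: positions 0,1,… shift by +1, +8, then the pattern repeats.
Reversing it on dpbqs: d−1=c, p−8=h, b−1=a, q−8=i, s−1=r.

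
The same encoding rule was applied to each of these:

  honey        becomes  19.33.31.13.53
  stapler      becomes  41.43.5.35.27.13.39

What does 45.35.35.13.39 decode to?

h(#8)→19 and o(#15)→33: differences scale by 2, so n = 2·pos + 3. With a=1..z=26, the number is 2·pos + 3.
Decoding 45.35.35.13.39: 45→(45−3)÷2=21=u, 35→(35−3)÷2=16=p, 35→(35−3)÷2=16=p, 13→(13−3)÷2=5=e, 39→(39−3)÷2=18=r.

upper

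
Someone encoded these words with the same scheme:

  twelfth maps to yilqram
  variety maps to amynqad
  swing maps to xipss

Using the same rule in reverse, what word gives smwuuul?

It's a Vigenère-style cipher with numeric key [5,12,7]: position i shifts by key[i mod 3].
Undoing it on smwuuul: s−5=n, m−12=a, w−7=p, u−5=p, u−12=i, u−7=n, l−5=g.

napping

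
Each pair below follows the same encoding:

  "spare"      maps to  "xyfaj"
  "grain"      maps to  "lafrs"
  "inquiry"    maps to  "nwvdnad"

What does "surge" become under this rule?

It's a Vigenère-style cipher with numeric key [5,9]: position i shifts by key[i mod 2].
For surge: s+5=x, u+9=d, r+5=w, g+9=p, e+5=j.

xdwpj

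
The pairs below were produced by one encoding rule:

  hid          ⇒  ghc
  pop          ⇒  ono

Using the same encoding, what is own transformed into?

Each letter is shifted forward by 25 in the alphabet (a Caesar shift of +25).
For own: o+25=n, w+25=v, n+25=m.

nvm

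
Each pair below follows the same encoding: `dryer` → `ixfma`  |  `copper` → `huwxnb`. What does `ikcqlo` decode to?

Letter i (0-indexed) is shifted by i+5, so successive shifts are 5, 6, 7, ….
Decoding ikcqlo: i−5=d, k−6=e, c−7=v, q−8=i, l−9=c, o−10=e.

device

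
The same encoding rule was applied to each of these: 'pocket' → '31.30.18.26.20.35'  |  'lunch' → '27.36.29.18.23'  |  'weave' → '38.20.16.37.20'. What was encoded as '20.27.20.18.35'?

elect

p is letter #16 and maps to 31: an offset of 15. The number is (letter's place in the alphabet, a=1) + 15.
Reversing it on 20.27.20.18.35: 20→(20−15)÷1=5=e, 27→(27−15)÷1=12=l, 20→(20−15)÷1=5=e, 18→(18−15)÷1=3=c, 35→(35−15)÷1=20=t.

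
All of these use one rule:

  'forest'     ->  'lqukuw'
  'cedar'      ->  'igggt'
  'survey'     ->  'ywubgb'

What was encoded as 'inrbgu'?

clover

Shifts by position in forest: pos 0: f→l (+6), pos 1: o→q (+2), pos 2: r→u (+3), pos 3: e→k (+6), pos 4: s→u (+2), pos 5: t→w (+3) — repeating every 3. It's a Vigenère-style cipher with numeric key [6,2,3]: position i shifts by key[i mod 3].
Undoing it on inrbgu: i−6=c, n−2=l, r−3=o, b−6=v, g−2=e, u−3=r.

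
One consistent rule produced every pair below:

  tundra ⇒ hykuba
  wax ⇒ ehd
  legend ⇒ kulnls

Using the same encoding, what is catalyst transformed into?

The word is reversed, then every letter is shifted forward by 7.
On catalyst: reverse → tsylatac; then shift: t+7=a, s+7=z, y+7=f, l+7=s, a+7=h, t+7=a, a+7=h, c+7=j.

azfshahj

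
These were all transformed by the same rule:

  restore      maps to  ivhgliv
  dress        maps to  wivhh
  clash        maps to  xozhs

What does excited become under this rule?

vcxrgvw

Each pair mirrors across the alphabet (r↔i, e↔v, s↔h): positions sum to 25. Letters are reflected about the middle of the alphabet (position → 25−position): Atbash.
For excited: e↔v, x↔c, c↔x, i↔r, t↔g, e↔v, d↔w.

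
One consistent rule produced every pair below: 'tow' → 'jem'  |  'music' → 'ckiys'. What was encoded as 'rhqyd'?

It's a constant shift of +16 (ROT16).
Undoing it on rhqyd: r−16=b, h−16=r, q−16=a, y−16=i, d−16=n.

brain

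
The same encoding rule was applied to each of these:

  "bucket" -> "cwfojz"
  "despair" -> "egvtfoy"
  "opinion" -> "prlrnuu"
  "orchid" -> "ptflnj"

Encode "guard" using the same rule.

hwdvi

In bucket: b→c is +1, u→w is +2, c→f is +3, k→o is +4 — the shift increases by 1 each position. Each letter shifts forward by (position + 1), i.e. 1, 2, 3, … — the shift grows by one for each successive letter.
On guard: g+1=h, u+2=w, a+3=d, r+4=v, d+5=i.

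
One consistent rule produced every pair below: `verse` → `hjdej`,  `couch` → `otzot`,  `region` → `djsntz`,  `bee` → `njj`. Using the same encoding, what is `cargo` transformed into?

ofdst

The shift depends on letter class: consonant v→h is +12, but vowel e→j is +5. Two shifts are in play — +5 for a/e/i/o/u, +12 for every other letter.
On cargo: c(cons)+12=o, a(vowel)+5=f, r(cons)+12=d, g(cons)+12=s, o(vowel)+5=t.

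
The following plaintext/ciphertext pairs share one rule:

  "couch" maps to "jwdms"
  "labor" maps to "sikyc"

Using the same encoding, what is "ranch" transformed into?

yiwms

In couch: c→j is +7, o→w is +8, u→d is +9, c→m is +10 — the shift increases by 1 each position. Each letter shifts forward by (position + 7), i.e. 7, 8, 9, … — the shift grows by one for each successive letter.
For ranch: r+7=y, a+8=i, n+9=w, c+10=m, h+11=s.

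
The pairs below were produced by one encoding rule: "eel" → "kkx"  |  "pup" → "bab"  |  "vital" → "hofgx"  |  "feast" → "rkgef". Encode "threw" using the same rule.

ftdki

The rule splits by letter class: vowels +6, consonants +12.
On threw: t(cons)+12=f, h(cons)+12=t, r(cons)+12=d, e(vowel)+6=k, w(cons)+12=i.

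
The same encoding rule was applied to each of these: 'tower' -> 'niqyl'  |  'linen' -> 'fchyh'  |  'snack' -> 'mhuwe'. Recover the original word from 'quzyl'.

wafer

It's a constant shift of +20 (ROT20).
Decoding quzyl: q−20=w, u−20=a, z−20=f, y−20=e, l−20=r.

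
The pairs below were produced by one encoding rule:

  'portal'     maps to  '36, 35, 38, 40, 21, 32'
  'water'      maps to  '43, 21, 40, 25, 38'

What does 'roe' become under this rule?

38, 35, 25

p is letter #16 and maps to 36: an offset of 20. Each letter is replaced by its alphabet position (a=1..z=26) + 20.
For roe: r=18→38, o=15→35, e=5→25.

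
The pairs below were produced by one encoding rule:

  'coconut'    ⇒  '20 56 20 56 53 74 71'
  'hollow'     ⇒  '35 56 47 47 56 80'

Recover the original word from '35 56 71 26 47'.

c(#3)→20 and o(#15)→56: differences scale by 3, so n = 3·pos + 11. With a=1..z=26, the number is 3·pos + 11.
Reversing it on 35 56 71 26 47: 35→(35−11)÷3=8=h, 56→(56−11)÷3=15=o, 71→(71−11)÷3=20=t, 26→(26−11)÷3=5=e, 47→(47−11)÷3=12=l.

hotel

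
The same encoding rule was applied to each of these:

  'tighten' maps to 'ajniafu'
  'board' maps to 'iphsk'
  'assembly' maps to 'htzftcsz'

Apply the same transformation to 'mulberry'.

Shifts by position in tighten: pos 0: t→a (+7), pos 1: i→j (+1), pos 2: g→n (+7), pos 3: h→i (+1) — repeating every 2. A repeating key of period 2 is used — shifts +7, +1 over and over.
For mulberry: m+7=t, u+1=v, l+7=s, b+1=c, e+7=l, r+1=s, r+7=y, y+1=z.

tvsclsyz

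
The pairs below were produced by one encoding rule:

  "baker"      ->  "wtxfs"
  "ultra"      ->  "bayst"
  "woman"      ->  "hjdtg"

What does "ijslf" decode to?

b(1)→w(22) and a(0)→t(19) fit y≡3x+19 (mod 26); the inverse of 3 mod 26 is 9. Treating letters as 0–25, the rule is x ↦ 3x + 19 (mod 26).
Reversing it on ijslf: i(8)→9·(8−19)≡5=f; j(9)→9·(9−19)≡14=o; s(18)→9·(18−19)≡17=r; l(11)→9·(11−19)≡6=g; f(5)→9·(5−19)≡4=e (all mod 26).

forge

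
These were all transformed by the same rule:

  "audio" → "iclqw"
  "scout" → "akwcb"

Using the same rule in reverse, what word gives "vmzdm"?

Every letter moves 8 places later in the alphabet, wrapping around z→a.
Reversing it on vmzdm: v−8=n, m−8=e, z−8=r, d−8=v, m−8=e.

nerve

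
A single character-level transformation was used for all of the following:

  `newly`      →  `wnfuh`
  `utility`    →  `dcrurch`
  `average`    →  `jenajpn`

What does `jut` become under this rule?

Compare letters: n→w is +9, e→n is +9, w→f is +9 — a constant shift. It's a constant shift of +9 (ROT9).
For jut: j+9=s, u+9=d, t+9=c.

sdc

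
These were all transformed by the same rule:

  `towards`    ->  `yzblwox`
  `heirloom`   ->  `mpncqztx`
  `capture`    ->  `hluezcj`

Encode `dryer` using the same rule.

icdpw

Shifts by position in towards: pos 0: t→y (+5), pos 1: o→z (+11), pos 2: w→b (+5), pos 3: a→l (+11) — repeating every 2. It's a Vigenère-style cipher with numeric key [5,11]: position i shifts by key[i mod 2].
For dryer: d+5=i, r+11=c, y+5=d, e+11=p, r+5=w.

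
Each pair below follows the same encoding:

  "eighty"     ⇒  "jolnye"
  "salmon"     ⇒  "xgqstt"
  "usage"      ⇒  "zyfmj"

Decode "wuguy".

robot

The shifts repeat in a cycle of length 2: positions 0,1,… shift by +5, +6, then the pattern repeats.
Reversing it on wuguy: w−5=r, u−6=o, g−5=b, u−6=o, y−5=t.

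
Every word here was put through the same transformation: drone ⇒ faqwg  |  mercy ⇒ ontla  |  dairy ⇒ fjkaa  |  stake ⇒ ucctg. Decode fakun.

Shifts by position in drone: pos 0: d→f (+2), pos 1: r→a (+9), pos 2: o→q (+2), pos 3: n→w (+9) — repeating every 2. A repeating key of period 2 is used — shifts +2, +9 over and over.
Decoding fakun: f−2=d, a−9=r, k−2=i, u−9=l, n−2=l.

drill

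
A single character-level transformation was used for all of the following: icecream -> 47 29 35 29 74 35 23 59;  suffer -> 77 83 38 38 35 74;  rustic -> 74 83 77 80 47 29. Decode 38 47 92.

i(#9)→47 and c(#3)→29: differences scale by 3, so n = 3·pos + 20. With a=1..z=26, the number is 3·pos + 20.
Decoding 38 47 92: 38→(38−20)÷3=6=f, 47→(47−20)÷3=9=i, 92→(92−20)÷3=24=x.

fix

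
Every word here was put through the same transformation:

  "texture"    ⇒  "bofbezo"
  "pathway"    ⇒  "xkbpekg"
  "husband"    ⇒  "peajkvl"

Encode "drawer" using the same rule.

lzkeoz

The shift depends on letter class: consonant t→b is +8, but vowel e→o is +10. Vowels shift forward by 10 and consonants shift forward by 8.
For drawer: d(cons)+8=l, r(cons)+8=z, a(vowel)+10=k, w(cons)+8=e, e(vowel)+10=o, r(cons)+8=z.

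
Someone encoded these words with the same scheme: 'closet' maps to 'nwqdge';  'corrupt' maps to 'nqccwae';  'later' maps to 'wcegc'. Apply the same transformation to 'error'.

The rule splits by letter class: vowels +2, consonants +11.
On error: e(vowel)+2=g, r(cons)+11=c, r(cons)+11=c, o(vowel)+2=q, r(cons)+11=c.

gccqc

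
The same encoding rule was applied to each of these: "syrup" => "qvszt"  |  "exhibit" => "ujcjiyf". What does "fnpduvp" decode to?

The output letters match the input read backwards, each shifted +1: syrup reversed is purys. The word is reversed, then every letter is shifted forward by 1.
Undoing it on fnpduvp: shift back: f−1=e, n−1=m, p−1=o, d−1=c, u−1=t, v−1=u, p−1=o → emoctuo; then reverse → outcome.

outcome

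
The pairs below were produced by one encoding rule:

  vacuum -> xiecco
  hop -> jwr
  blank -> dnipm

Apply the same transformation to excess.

mzemuu

The shift depends on letter class: consonant v→x is +2, but vowel a→i is +8. Vowels shift forward by 8 and consonants shift forward by 2.
Applying it to excess: e(vowel)+8=m, x(cons)+2=z, c(cons)+2=e, e(vowel)+8=m, s(cons)+2=u, s(cons)+2=u.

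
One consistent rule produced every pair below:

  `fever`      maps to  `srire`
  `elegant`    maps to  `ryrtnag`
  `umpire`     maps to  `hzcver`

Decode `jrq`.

Compare letters: f→s is +13, e→r is +13, v→i is +13 — a constant shift. This is a Caesar cipher with shift 13.
Reversing it on jrq: j−13=w, r−13=e, q−13=d.

wed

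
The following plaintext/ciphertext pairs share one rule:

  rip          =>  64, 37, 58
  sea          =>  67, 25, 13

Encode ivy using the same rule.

37, 76, 85

Each letter becomes 3×(its alphabet position, a=1..z=26) + 10.
On ivy: i=9→37, v=22→76, y=25→85.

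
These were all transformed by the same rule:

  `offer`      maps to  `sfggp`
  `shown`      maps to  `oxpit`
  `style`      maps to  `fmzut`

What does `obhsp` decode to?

organ

The output letters match the input read backwards, each shifted +1: offer reversed is reffo. Two steps: reverse the string, then apply a Caesar shift of +1.
Undoing it on obhsp: shift back: o−1=n, b−1=a, h−1=g, s−1=r, p−1=o → nagro; then reverse → organ.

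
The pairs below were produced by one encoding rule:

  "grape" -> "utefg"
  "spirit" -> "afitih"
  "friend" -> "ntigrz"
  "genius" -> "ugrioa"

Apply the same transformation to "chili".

sbidi

g(6)→u(20) and r(17)→t(19) fit y≡7x+4 (mod 26); the inverse of 7 mod 26 is 15. Each letter's alphabet position (a=0..z=25) is mapped through 7·x+4 mod 26 — an affine cipher.
On chili: c(2)→7·2+4≡18=s; h(7)→7·7+4≡1=b; i(8)→7·8+4≡8=i; l(11)→7·11+4≡3=d; i(8)→7·8+4≡8=i (all mod 26).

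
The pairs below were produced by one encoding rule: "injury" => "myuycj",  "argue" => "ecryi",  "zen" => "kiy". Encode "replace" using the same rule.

Two shifts are in play — +4 for a/e/i/o/u, +11 for every other letter.
Applying it to replace: r(cons)+11=c, e(vowel)+4=i, p(cons)+11=a, l(cons)+11=w, a(vowel)+4=e, c(cons)+11=n, e(vowel)+4=i.

ciaweni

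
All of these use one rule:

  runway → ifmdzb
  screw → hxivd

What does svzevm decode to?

heaven

Each pair mirrors across the alphabet (r↔i, u↔f, n↔m): positions sum to 25. This is the alphabet-reversal cipher (Atbash): a becomes z, b becomes y, etc.
Decoding svzevm: s↔h, v↔e, z↔a, e↔v, v↔e, m↔n.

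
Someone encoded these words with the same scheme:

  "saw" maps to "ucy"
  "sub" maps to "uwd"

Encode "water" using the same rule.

ycvgt

Every letter moves 2 places later in the alphabet, wrapping around z→a.
For water: w+2=y, a+2=c, t+2=v, e+2=g, r+2=t.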